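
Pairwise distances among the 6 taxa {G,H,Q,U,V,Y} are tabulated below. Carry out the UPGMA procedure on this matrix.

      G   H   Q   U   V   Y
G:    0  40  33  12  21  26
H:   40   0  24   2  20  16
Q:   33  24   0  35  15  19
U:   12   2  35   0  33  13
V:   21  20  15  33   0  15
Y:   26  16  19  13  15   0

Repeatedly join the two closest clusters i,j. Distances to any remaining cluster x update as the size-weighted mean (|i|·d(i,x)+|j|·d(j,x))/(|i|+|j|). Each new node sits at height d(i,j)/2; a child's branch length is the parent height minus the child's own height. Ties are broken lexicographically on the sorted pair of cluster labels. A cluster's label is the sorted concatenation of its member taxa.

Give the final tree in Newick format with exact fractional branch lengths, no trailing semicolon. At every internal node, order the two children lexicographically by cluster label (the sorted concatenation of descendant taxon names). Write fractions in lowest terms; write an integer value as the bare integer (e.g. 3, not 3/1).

(G:66/5,(((H:1,U:1):25/4,Y:29/4):59/12,(Q:15/2,V:15/2):14/3):31/30)

1. join H+U (d=2) ⇒ HU; edges |H|=1, |U|=1
  updated: d(G,HU)=26, d(HU,Q)=59/2, d(HU,V)=53/2, d(HU,Y)=29/2
2. join HU+Y (d=29/2) ⇒ HUY; edges |HU|=25/4, |Y|=29/4
  updated: d(G,HUY)=26, d(HUY,Q)=26, d(HUY,V)=68/3
3. join Q+V (d=15) ⇒ QV; edges |Q|=15/2, |V|=15/2
  updated: d(G,QV)=27, d(HUY,QV)=73/3
4. join HUY+QV (d=73/3) ⇒ HQUVY; edges |HUY|=59/12, |QV|=14/3
  updated: d(G,HQUVY)=132/5
5. join G+HQUVY (d=132/5) ⇒ GHQUVY; edges |G|=66/5, |HQUVY|=31/30
final tree: (G:66/5,(((H:1,U:1):25/4,Y:29/4):59/12,(Q:15/2,V:15/2):14/3):31/30)
total length: 3259/60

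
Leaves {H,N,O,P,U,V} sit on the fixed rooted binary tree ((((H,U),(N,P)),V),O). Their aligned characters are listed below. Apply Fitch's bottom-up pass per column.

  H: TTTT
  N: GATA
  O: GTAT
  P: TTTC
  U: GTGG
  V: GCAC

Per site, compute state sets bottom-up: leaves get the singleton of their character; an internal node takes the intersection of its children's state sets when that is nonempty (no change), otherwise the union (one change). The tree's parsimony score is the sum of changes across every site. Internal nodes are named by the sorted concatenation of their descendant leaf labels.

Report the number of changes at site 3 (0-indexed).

site 0, node HU: H={T} ∪ U={G} → {G,T} (+1)
site 0, node NP: N={G} ∪ P={T} → {G,T} (+1)
site 0, node HNPU: HU={G,T} ∩ NP={G,T} → {G,T} (+0)
site 0, node HNPUV: HNPU={G,T} ∩ V={G} → {G} (+0)
site 0, node HNOPUV: HNPUV={G} ∩ O={G} → {G} (+0)
site 1, node HU: H={T} ∩ U={T} → {T} (+0)
site 1, node NP: N={A} ∪ P={T} → {A,T} (+1)
site 1, node HNPU: HU={T} ∩ NP={A,T} → {T} (+0)
site 1, node HNPUV: HNPU={T} ∪ V={C} → {C,T} (+1)
site 1, node HNOPUV: HNPUV={C,T} ∩ O={T} → {T} (+0)
site 2, node HU: H={T} ∪ U={G} → {G,T} (+1)
site 2, node NP: N={T} ∩ P={T} → {T} (+0)
site 2, node HNPU: HU={G,T} ∩ NP={T} → {T} (+0)
site 2, node HNPUV: HNPU={T} ∪ V={A} → {A,T} (+1)
site 2, node HNOPUV: HNPUV={A,T} ∩ O={A} → {A} (+0)
site 3, node HU: H={T} ∪ U={G} → {G,T} (+1)
site 3, node NP: N={A} ∪ P={C} → {A,C} (+1)
site 3, node HNPU: HU={G,T} ∪ NP={A,C} → {A,C,G,T} (+1)
site 3, node HNPUV: HNPU={A,C,G,T} ∩ V={C} → {C} (+0)
site 3, node HNOPUV: HNPUV={C} ∪ O={T} → {C,T} (+1)
per-site changes: [2, 2, 2, 4]; total = 10

4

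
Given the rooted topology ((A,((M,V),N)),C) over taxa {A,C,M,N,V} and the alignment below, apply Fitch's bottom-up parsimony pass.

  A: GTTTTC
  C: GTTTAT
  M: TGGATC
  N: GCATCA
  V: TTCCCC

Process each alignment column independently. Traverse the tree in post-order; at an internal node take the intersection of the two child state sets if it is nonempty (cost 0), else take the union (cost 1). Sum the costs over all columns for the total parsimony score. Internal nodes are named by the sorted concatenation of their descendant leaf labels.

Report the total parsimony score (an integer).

MV@0: {T} ∩ {T} = {T} (intersection, +0)
MNV@0: {T} ∪ {G} = {G,T} (union, +1)
AMNV@0: {G} ∩ {G,T} = {G} (intersection, +0)
ACMNV@0: {G} ∩ {G} = {G} (intersection, +0)
MV@1: {G} ∪ {T} = {G,T} (union, +1)
MNV@1: {G,T} ∪ {C} = {C,G,T} (union, +1)
AMNV@1: {T} ∩ {C,G,T} = {T} (intersection, +0)
ACMNV@1: {T} ∩ {T} = {T} (intersection, +0)
MV@2: {G} ∪ {C} = {C,G} (union, +1)
MNV@2: {C,G} ∪ {A} = {A,C,G} (union, +1)
AMNV@2: {T} ∪ {A,C,G} = {A,C,G,T} (union, +1)
ACMNV@2: {A,C,G,T} ∩ {T} = {T} (intersection, +0)
MV@3: {A} ∪ {C} = {A,C} (union, +1)
MNV@3: {A,C} ∪ {T} = {A,C,T} (union, +1)
AMNV@3: {T} ∩ {A,C,T} = {T} (intersection, +0)
ACMNV@3: {T} ∩ {T} = {T} (intersection, +0)
MV@4: {T} ∪ {C} = {C,T} (union, +1)
MNV@4: {C,T} ∩ {C} = {C} (intersection, +0)
AMNV@4: {T} ∪ {C} = {C,T} (union, +1)
ACMNV@4: {C,T} ∪ {A} = {A,C,T} (union, +1)
MV@5: {C} ∩ {C} = {C} (intersection, +0)
MNV@5: {C} ∪ {A} = {A,C} (union, +1)
AMNV@5: {C} ∩ {A,C} = {C} (intersection, +0)
ACMNV@5: {C} ∪ {T} = {C,T} (union, +1)
per-site changes: [1, 2, 3, 2, 3, 2]; total = 13

13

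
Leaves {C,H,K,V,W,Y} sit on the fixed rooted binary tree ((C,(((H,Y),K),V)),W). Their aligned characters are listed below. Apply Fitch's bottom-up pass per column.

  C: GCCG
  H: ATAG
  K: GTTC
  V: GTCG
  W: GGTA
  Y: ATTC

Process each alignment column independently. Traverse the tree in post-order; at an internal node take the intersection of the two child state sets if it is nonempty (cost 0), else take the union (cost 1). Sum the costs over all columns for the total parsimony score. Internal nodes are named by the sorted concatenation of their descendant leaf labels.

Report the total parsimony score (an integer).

9

HY@0: {A} ∩ {A} = {A} (intersection, +0)
HKY@0: {A} ∪ {G} = {A,G} (union, +1)
HKVY@0: {A,G} ∩ {G} = {G} (intersection, +0)
CHKVY@0: {G} ∩ {G} = {G} (intersection, +0)
CHKVWY@0: {G} ∩ {G} = {G} (intersection, +0)
HY@1: {T} ∩ {T} = {T} (intersection, +0)
HKY@1: {T} ∩ {T} = {T} (intersection, +0)
HKVY@1: {T} ∩ {T} = {T} (intersection, +0)
CHKVY@1: {C} ∪ {T} = {C,T} (union, +1)
CHKVWY@1: {C,T} ∪ {G} = {C,G,T} (union, +1)
HY@2: {A} ∪ {T} = {A,T} (union, +1)
HKY@2: {A,T} ∩ {T} = {T} (intersection, +0)
HKVY@2: {T} ∪ {C} = {C,T} (union, +1)
CHKVY@2: {C} ∩ {C,T} = {C} (intersection, +0)
CHKVWY@2: {C} ∪ {T} = {C,T} (union, +1)
HY@3: {G} ∪ {C} = {C,G} (union, +1)
HKY@3: {C,G} ∩ {C} = {C} (intersection, +0)
HKVY@3: {C} ∪ {G} = {C,G} (union, +1)
CHKVY@3: {G} ∩ {C,G} = {G} (intersection, +0)
CHKVWY@3: {G} ∪ {A} = {A,G} (union, +1)
per-site changes: [1, 2, 3, 3]; total = 9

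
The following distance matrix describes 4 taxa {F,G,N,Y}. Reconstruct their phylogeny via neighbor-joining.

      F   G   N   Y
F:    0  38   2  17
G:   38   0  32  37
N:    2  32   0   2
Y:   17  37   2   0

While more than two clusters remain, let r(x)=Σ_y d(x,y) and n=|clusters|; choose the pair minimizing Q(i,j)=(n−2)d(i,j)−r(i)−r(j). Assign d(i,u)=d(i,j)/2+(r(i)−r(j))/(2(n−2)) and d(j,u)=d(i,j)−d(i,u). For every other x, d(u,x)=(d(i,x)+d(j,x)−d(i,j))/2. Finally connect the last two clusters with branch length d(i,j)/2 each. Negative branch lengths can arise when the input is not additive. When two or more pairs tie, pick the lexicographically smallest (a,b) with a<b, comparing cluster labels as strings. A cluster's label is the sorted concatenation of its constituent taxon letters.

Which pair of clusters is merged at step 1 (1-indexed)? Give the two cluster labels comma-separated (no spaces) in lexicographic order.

iteration 1: select F,N (d=2, Q=-89); attach at lengths (25/4, -17/4); label the merged cluster FN
  updated: d(FN,G)=34, d(FN,Y)=17/2
iteration 2: select FN,G (d=34, Q=-159/2); attach at lengths (11/4, 125/4); label the merged cluster FGN
  updated: d(FGN,Y)=23/4
iteration 3: select FGN,Y (d=23/4); attach at lengths (23/8, 23/8); label the merged cluster FGNY
final tree: (((F:25/4,N:-17/4):11/4,G:125/4):23/8,Y:23/8)
total length: 167/4

F,N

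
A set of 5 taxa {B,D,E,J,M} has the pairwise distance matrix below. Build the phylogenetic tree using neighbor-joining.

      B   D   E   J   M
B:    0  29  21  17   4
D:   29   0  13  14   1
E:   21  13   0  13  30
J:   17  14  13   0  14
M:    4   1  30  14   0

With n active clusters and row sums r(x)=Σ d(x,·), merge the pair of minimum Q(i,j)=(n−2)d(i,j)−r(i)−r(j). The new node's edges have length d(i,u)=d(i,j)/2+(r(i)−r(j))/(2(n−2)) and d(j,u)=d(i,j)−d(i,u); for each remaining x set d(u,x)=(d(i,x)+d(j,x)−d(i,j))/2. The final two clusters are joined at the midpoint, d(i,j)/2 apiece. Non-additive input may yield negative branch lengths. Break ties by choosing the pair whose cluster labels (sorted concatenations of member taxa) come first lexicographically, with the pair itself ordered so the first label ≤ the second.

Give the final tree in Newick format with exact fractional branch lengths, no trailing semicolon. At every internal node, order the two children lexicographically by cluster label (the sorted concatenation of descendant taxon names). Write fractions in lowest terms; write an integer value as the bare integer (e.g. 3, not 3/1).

iteration 1: select B,M (d=4, Q=-108); attach at lengths (17/3, -5/3); label the merged cluster BM
  updated: d(BM,D)=13, d(BM,E)=47/2, d(BM,J)=27/2
iteration 2: select BM,D (d=13, Q=-64); attach at lengths (9, 4); label the merged cluster BDM
  updated: d(BDM,E)=47/4, d(BDM,J)=29/4
iteration 3: select BDM,E (d=47/4, Q=-32); attach at lengths (3, 35/4); label the merged cluster BDEM
  updated: d(BDEM,J)=17/4
iteration 4: select BDEM,J (d=17/4); attach at lengths (17/8, 17/8); label the merged cluster BDEJM
final tree: ((((B:17/3,M:-5/3):9,D:4):3,E:35/4):17/8,J:17/8)
total length: 33

((((B:17/3,M:-5/3):9,D:4):3,E:35/4):17/8,J:17/8)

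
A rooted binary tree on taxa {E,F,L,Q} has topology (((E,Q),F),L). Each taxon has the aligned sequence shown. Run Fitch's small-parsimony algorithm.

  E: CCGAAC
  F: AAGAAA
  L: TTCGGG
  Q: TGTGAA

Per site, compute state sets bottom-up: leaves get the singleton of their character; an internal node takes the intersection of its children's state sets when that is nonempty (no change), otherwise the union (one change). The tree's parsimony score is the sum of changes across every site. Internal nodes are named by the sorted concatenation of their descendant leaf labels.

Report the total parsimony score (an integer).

12

site 0, node EQ: E={C} ∪ Q={T} → {C,T} (+1)
site 0, node EFQ: EQ={C,T} ∪ F={A} → {A,C,T} (+1)
site 0, node EFLQ: EFQ={A,C,T} ∩ L={T} → {T} (+0)
site 1, node EQ: E={C} ∪ Q={G} → {C,G} (+1)
site 1, node EFQ: EQ={C,G} ∪ F={A} → {A,C,G} (+1)
site 1, node EFLQ: EFQ={A,C,G} ∪ L={T} → {A,C,G,T} (+1)
site 2, node EQ: E={G} ∪ Q={T} → {G,T} (+1)
site 2, node EFQ: EQ={G,T} ∩ F={G} → {G} (+0)
site 2, node EFLQ: EFQ={G} ∪ L={C} → {C,G} (+1)
site 3, node EQ: E={A} ∪ Q={G} → {A,G} (+1)
site 3, node EFQ: EQ={A,G} ∩ F={A} → {A} (+0)
site 3, node EFLQ: EFQ={A} ∪ L={G} → {A,G} (+1)
site 4, node EQ: E={A} ∩ Q={A} → {A} (+0)
site 4, node EFQ: EQ={A} ∩ F={A} → {A} (+0)
site 4, node EFLQ: EFQ={A} ∪ L={G} → {A,G} (+1)
site 5, node EQ: E={C} ∪ Q={A} → {A,C} (+1)
site 5, node EFQ: EQ={A,C} ∩ F={A} → {A} (+0)
site 5, node EFLQ: EFQ={A} ∪ L={G} → {A,G} (+1)
per-site changes: [2, 3, 2, 2, 1, 2]; total = 12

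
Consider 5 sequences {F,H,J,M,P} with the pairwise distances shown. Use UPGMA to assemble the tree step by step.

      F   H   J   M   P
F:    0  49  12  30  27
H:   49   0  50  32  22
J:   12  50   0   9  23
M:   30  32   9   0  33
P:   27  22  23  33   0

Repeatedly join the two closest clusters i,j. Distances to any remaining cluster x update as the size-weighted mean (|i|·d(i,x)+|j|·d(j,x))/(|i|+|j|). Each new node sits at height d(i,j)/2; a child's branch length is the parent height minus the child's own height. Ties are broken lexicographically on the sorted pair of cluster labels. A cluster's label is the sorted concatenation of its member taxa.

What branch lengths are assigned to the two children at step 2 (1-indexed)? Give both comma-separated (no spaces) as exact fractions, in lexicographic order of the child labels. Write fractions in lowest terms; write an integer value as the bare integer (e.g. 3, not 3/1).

21/2,6

iteration 1: select J,M (d=9); attach at lengths (9/2, 9/2); label the merged cluster JM
  updated: d(F,JM)=21, d(H,JM)=41, d(JM,P)=28
iteration 2: select F,JM (d=21); attach at lengths (21/2, 6); label the merged cluster FJM
  updated: d(FJM,H)=131/3, d(FJM,P)=83/3
iteration 3: select H,P (d=22); attach at lengths (11, 11); label the merged cluster HP
  updated: d(FJM,HP)=107/3
iteration 4: select FJM,HP (d=107/3); attach at lengths (22/3, 41/6); label the merged cluster FHJMP
final tree: ((F:21/2,(J:9/2,M:9/2):6):22/3,(H:11,P:11):41/6)
total length: 185/3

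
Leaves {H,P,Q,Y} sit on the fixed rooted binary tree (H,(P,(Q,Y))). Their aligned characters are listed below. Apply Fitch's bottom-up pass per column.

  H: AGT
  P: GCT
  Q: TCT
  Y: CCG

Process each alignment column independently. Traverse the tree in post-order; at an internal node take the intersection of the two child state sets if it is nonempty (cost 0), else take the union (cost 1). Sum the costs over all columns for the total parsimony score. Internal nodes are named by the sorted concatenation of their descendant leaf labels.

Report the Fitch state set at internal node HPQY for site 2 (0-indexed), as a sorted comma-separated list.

[col 0] QY: children Q:{T}, Y:{C} ∪→ {C,T}; cost 1
[col 0] PQY: children P:{G}, QY:{C,T} ∪→ {C,G,T}; cost 1
[col 0] HPQY: children H:{A}, PQY:{C,G,T} ∪→ {A,C,G,T}; cost 1
[col 1] QY: children Q:{C}, Y:{C} ∩→ {C}; cost 0
[col 1] PQY: children P:{C}, QY:{C} ∩→ {C}; cost 0
[col 1] HPQY: children H:{G}, PQY:{C} ∪→ {C,G}; cost 1
[col 2] QY: children Q:{T}, Y:{G} ∪→ {G,T}; cost 1
[col 2] PQY: children P:{T}, QY:{G,T} ∩→ {T}; cost 0
[col 2] HPQY: children H:{T}, PQY:{T} ∩→ {T}; cost 0
per-site changes: [3, 1, 1]; total = 5

T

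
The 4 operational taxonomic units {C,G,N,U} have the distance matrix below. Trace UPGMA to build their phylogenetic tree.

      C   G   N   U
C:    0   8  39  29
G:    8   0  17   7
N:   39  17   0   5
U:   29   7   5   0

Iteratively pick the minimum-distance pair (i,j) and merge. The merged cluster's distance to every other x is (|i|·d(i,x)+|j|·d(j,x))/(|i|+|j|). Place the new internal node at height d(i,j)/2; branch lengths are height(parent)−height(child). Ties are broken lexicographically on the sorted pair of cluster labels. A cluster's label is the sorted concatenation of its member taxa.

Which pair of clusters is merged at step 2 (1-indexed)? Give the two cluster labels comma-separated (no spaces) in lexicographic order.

iteration 1: select N,U (d=5); attach at lengths (5/2, 5/2); label the merged cluster NU
  updated: d(C,NU)=34, d(G,NU)=12
iteration 2: select C,G (d=8); attach at lengths (4, 4); label the merged cluster CG
  updated: d(CG,NU)=23
iteration 3: select CG,NU (d=23); attach at lengths (15/2, 9); label the merged cluster CGNU
final tree: ((C:4,G:4):15/2,(N:5/2,U:5/2):9)
total length: 59/2

C,G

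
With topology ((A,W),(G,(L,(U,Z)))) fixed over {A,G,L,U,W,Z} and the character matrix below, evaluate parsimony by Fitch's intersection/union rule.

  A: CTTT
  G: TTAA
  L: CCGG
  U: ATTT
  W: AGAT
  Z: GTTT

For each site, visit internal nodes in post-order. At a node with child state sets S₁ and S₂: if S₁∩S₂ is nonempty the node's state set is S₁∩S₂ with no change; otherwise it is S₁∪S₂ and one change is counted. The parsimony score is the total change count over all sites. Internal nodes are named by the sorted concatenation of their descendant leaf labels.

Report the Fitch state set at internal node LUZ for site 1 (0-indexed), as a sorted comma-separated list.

C,T

site 0, node AW: A={C} ∪ W={A} → {A,C} (+1)
site 0, node UZ: U={A} ∪ Z={G} → {A,G} (+1)
site 0, node LUZ: L={C} ∪ UZ={A,G} → {A,C,G} (+1)
site 0, node GLUZ: G={T} ∪ LUZ={A,C,G} → {A,C,G,T} (+1)
site 0, node AGLUWZ: AW={A,C} ∩ GLUZ={A,C,G,T} → {A,C} (+0)
site 1, node AW: A={T} ∪ W={G} → {G,T} (+1)
site 1, node UZ: U={T} ∩ Z={T} → {T} (+0)
site 1, node LUZ: L={C} ∪ UZ={T} → {C,T} (+1)
site 1, node GLUZ: G={T} ∩ LUZ={C,T} → {T} (+0)
site 1, node AGLUWZ: AW={G,T} ∩ GLUZ={T} → {T} (+0)
site 2, node AW: A={T} ∪ W={A} → {A,T} (+1)
site 2, node UZ: U={T} ∩ Z={T} → {T} (+0)
site 2, node LUZ: L={G} ∪ UZ={T} → {G,T} (+1)
site 2, node GLUZ: G={A} ∪ LUZ={G,T} → {A,G,T} (+1)
site 2, node AGLUWZ: AW={A,T} ∩ GLUZ={A,G,T} → {A,T} (+0)
site 3, node AW: A={T} ∩ W={T} → {T} (+0)
site 3, node UZ: U={T} ∩ Z={T} → {T} (+0)
site 3, node LUZ: L={G} ∪ UZ={T} → {G,T} (+1)
site 3, node GLUZ: G={A} ∪ LUZ={G,T} → {A,G,T} (+1)
site 3, node AGLUWZ: AW={T} ∩ GLUZ={A,G,T} → {T} (+0)
per-site changes: [4, 2, 3, 2]; total = 11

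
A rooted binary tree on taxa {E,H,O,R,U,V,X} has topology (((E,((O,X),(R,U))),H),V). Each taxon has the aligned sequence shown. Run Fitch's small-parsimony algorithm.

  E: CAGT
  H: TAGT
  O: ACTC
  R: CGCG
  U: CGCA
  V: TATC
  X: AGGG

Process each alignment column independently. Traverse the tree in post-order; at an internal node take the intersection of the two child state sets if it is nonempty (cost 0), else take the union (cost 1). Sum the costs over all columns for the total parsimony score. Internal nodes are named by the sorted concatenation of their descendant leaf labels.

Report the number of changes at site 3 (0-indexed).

OX@0: {A} ∩ {A} = {A} (intersection, +0)
RU@0: {C} ∩ {C} = {C} (intersection, +0)
ORUX@0: {A} ∪ {C} = {A,C} (union, +1)
EORUX@0: {C} ∩ {A,C} = {C} (intersection, +0)
EHORUX@0: {C} ∪ {T} = {C,T} (union, +1)
EHORUVX@0: {C,T} ∩ {T} = {T} (intersection, +0)
OX@1: {C} ∪ {G} = {C,G} (union, +1)
RU@1: {G} ∩ {G} = {G} (intersection, +0)
ORUX@1: {C,G} ∩ {G} = {G} (intersection, +0)
EORUX@1: {A} ∪ {G} = {A,G} (union, +1)
EHORUX@1: {A,G} ∩ {A} = {A} (intersection, +0)
EHORUVX@1: {A} ∩ {A} = {A} (intersection, +0)
OX@2: {T} ∪ {G} = {G,T} (union, +1)
RU@2: {C} ∩ {C} = {C} (intersection, +0)
ORUX@2: {G,T} ∪ {C} = {C,G,T} (union, +1)
EORUX@2: {G} ∩ {C,G,T} = {G} (intersection, +0)
EHORUX@2: {G} ∩ {G} = {G} (intersection, +0)
EHORUVX@2: {G} ∪ {T} = {G,T} (union, +1)
OX@3: {C} ∪ {G} = {C,G} (union, +1)
RU@3: {G} ∪ {A} = {A,G} (union, +1)
ORUX@3: {C,G} ∩ {A,G} = {G} (intersection, +0)
EORUX@3: {T} ∪ {G} = {G,T} (union, +1)
EHORUX@3: {G,T} ∩ {T} = {T} (intersection, +0)
EHORUVX@3: {T} ∪ {C} = {C,T} (union, +1)
per-site changes: [2, 2, 3, 4]; total = 11

4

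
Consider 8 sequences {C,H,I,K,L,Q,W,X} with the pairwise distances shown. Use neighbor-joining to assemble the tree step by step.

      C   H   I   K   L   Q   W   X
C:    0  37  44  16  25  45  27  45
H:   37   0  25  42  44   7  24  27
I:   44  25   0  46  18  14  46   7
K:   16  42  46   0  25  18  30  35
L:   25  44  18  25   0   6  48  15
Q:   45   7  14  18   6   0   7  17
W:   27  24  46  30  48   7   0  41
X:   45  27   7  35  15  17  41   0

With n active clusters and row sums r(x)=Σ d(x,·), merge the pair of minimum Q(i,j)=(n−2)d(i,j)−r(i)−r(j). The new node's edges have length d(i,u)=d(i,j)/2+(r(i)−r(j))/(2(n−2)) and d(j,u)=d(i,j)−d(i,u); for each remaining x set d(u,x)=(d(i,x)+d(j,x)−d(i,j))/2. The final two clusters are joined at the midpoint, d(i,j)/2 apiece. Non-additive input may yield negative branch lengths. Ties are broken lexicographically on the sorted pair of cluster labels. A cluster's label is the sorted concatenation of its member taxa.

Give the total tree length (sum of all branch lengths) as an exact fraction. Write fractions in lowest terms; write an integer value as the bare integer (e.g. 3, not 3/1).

1. join C+K (d=16, Q=-355) ⇒ CK; edges |C|=41/4, |K|=23/4
  updated: d(CK,H)=63/2, d(CK,I)=37, d(CK,L)=17, d(CK,Q)=47/2, d(CK,W)=41/2, d(CK,X)=32
2. join I+X (d=7, Q=-251) ⇒ IX; edges |I|=43/10, |X|=27/10
  updated: d(CK,IX)=31, d(H,IX)=45/2, d(IX,L)=13, d(IX,Q)=12, d(IX,W)=40
3. join IX+L (d=13, Q=-389/2) ⇒ ILX; edges |IX|=85/16, |L|=123/16
  updated: d(CK,ILX)=35/2, d(H,ILX)=107/4, d(ILX,Q)=5/2, d(ILX,W)=75/2
4. join CK+ILX (d=35/2, Q=-499/4) ⇒ CIKLX; edges |CK|=245/24, |ILX|=175/24
  updated: d(CIKLX,H)=163/8, d(CIKLX,Q)=17/4, d(CIKLX,W)=81/4
5. join CIKLX+W (d=81/4, Q=-445/8) ⇒ CIKLWX; edges |CIKLX|=273/32, |W|=375/32
  updated: d(CIKLWX,H)=193/16, d(CIKLWX,Q)=-9/2
6. join CIKLWX+H (d=193/16, Q=-233/16) ⇒ CHIKLWX; edges |CIKLWX|=9/32, |H|=377/32
  updated: d(CHIKLWX,Q)=-153/32
7. join CHIKLWX+Q (d=-153/32) ⇒ CHIKLQWX; edges |CHIKLWX|=-153/64, |Q|=-153/64
final tree: (((((C:41/4,K:23/4):245/24,((I:43/10,X:27/10):85/16,L:123/16):175/24):273/32,W:375/32):9/32,H:377/32):-153/64,Q:-153/64)
total length: 2593/32

2593/32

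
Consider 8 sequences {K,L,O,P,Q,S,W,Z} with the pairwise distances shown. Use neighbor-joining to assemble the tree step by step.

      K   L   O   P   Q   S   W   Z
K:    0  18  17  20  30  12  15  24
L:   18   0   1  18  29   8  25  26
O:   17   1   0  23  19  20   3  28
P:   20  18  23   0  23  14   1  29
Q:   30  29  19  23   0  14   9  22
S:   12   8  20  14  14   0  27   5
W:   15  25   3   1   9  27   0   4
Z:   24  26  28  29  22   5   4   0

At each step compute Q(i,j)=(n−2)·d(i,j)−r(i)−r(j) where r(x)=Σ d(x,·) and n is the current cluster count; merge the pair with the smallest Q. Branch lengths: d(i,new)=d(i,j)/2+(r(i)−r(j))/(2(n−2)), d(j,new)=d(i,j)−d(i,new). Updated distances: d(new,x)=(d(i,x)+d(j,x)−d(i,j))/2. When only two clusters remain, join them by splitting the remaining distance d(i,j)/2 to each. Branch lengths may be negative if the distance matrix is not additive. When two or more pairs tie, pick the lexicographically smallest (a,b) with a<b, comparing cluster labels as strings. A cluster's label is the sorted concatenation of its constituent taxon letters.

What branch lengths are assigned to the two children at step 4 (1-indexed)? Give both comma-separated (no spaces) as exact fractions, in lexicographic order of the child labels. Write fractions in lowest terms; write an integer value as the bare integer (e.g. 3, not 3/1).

iteration 1: select L,O (d=1, Q=-230); attach at lengths (5/3, -2/3); label the merged cluster LO
  updated: d(K,LO)=17, d(LO,P)=20, d(LO,Q)=47/2, d(LO,S)=27/2, d(LO,W)=27/2, d(LO,Z)=53/2
iteration 2: select P,W (d=1, Q=-343/2); attach at lengths (17/4, -13/4); label the merged cluster PW
  updated: d(K,PW)=17, d(LO,PW)=65/4, d(PW,Q)=31/2, d(PW,S)=20, d(PW,Z)=16
iteration 3: select S,Z (d=5, Q=-138); attach at lengths (-9/8, 49/8); label the merged cluster SZ
  updated: d(K,SZ)=31/2, d(LO,SZ)=35/2, d(PW,SZ)=31/2, d(Q,SZ)=31/2
iteration 4: select K,LO (d=17, Q=-411/4); attach at lengths (75/8, 61/8); label the merged cluster KLO
  updated: d(KLO,PW)=65/8, d(KLO,Q)=73/4, d(KLO,SZ)=8
iteration 5: select KLO,SZ (d=8, Q=-459/8); attach at lengths (91/32, 165/32); label the merged cluster KLOSZ
  updated: d(KLOSZ,PW)=125/16, d(KLOSZ,Q)=103/8
iteration 6: select KLOSZ,PW (d=125/16, Q=-579/16); attach at lengths (83/32, 167/32); label the merged cluster KLOPSWZ
  updated: d(KLOPSWZ,Q)=329/32
iteration 7: select KLOPSWZ,Q (d=329/32); attach at lengths (329/64, 329/64); label the merged cluster KLOPQSWZ
final tree: ((((K:75/8,(L:5/3,O:-2/3):61/8):91/32,(S:-9/8,Z:49/8):165/32):83/32,(P:17/4,W:-13/4):167/32):329/64,Q:329/64)
total length: 1603/32

75/8,61/8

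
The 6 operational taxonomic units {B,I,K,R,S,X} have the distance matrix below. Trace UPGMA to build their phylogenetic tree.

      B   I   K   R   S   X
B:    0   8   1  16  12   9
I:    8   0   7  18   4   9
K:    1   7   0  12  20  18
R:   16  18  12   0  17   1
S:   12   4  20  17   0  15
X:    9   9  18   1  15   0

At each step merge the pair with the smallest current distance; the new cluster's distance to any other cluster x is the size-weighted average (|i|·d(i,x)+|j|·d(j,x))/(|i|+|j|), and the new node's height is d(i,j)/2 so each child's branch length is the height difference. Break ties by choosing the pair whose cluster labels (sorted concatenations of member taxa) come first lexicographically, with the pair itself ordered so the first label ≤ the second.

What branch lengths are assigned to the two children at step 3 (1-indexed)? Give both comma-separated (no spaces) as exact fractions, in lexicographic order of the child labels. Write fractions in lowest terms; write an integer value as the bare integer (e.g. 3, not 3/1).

step 1: merge (B,K) at d=1; branch lengths B→1/2, K→1/2; new cluster BK
  updated: d(BK,I)=15/2, d(BK,R)=14, d(BK,S)=16, d(BK,X)=27/2
step 2: merge (R,X) at d=1; branch lengths R→1/2, X→1/2; new cluster RX
  updated: d(BK,RX)=55/4, d(I,RX)=27/2, d(RX,S)=16
step 3: merge (I,S) at d=4; branch lengths I→2, S→2; new cluster IS
  updated: d(BK,IS)=47/4, d(IS,RX)=59/4
step 4: merge (BK,IS) at d=47/4; branch lengths BK→43/8, IS→31/8; new cluster BIKS
  updated: d(BIKS,RX)=57/4
step 5: merge (BIKS,RX) at d=57/4; branch lengths BIKS→5/4, RX→53/8; new cluster BIKRSX
final tree: (((B:1/2,K:1/2):43/8,(I:2,S:2):31/8):5/4,(R:1/2,X:1/2):53/8)
total length: 185/8

2,2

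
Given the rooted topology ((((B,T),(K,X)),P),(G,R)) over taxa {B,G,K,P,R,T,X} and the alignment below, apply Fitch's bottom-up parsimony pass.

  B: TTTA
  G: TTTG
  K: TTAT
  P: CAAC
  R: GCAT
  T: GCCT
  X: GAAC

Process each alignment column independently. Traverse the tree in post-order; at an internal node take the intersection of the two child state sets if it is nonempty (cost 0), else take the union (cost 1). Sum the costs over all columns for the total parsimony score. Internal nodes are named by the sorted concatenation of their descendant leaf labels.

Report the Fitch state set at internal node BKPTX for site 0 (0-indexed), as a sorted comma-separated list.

[col 0] BT: children B:{T}, T:{G} ∪→ {G,T}; cost 1
[col 0] KX: children K:{T}, X:{G} ∪→ {G,T}; cost 1
[col 0] BKTX: children BT:{G,T}, KX:{G,T} ∩→ {G,T}; cost 0
[col 0] BKPTX: children BKTX:{G,T}, P:{C} ∪→ {C,G,T}; cost 1
[col 0] GR: children G:{T}, R:{G} ∪→ {G,T}; cost 1
[col 0] BGKPRTX: children BKPTX:{C,G,T}, GR:{G,T} ∩→ {G,T}; cost 0
[col 1] BT: children B:{T}, T:{C} ∪→ {C,T}; cost 1
[col 1] KX: children K:{T}, X:{A} ∪→ {A,T}; cost 1
[col 1] BKTX: children BT:{C,T}, KX:{A,T} ∩→ {T}; cost 0
[col 1] BKPTX: children BKTX:{T}, P:{A} ∪→ {A,T}; cost 1
[col 1] GR: children G:{T}, R:{C} ∪→ {C,T}; cost 1
[col 1] BGKPRTX: children BKPTX:{A,T}, GR:{C,T} ∩→ {T}; cost 0
[col 2] BT: children B:{T}, T:{C} ∪→ {C,T}; cost 1
[col 2] KX: children K:{A}, X:{A} ∩→ {A}; cost 0
[col 2] BKTX: children BT:{C,T}, KX:{A} ∪→ {A,C,T}; cost 1
[col 2] BKPTX: children BKTX:{A,C,T}, P:{A} ∩→ {A}; cost 0
[col 2] GR: children G:{T}, R:{A} ∪→ {A,T}; cost 1
[col 2] BGKPRTX: children BKPTX:{A}, GR:{A,T} ∩→ {A}; cost 0
[col 3] BT: children B:{A}, T:{T} ∪→ {A,T}; cost 1
[col 3] KX: children K:{T}, X:{C} ∪→ {C,T}; cost 1
[col 3] BKTX: children BT:{A,T}, KX:{C,T} ∩→ {T}; cost 0
[col 3] BKPTX: children BKTX:{T}, P:{C} ∪→ {C,T}; cost 1
[col 3] GR: children G:{G}, R:{T} ∪→ {G,T}; cost 1
[col 3] BGKPRTX: children BKPTX:{C,T}, GR:{G,T} ∩→ {T}; cost 0
per-site changes: [4, 4, 3, 4]; total = 15

C,G,T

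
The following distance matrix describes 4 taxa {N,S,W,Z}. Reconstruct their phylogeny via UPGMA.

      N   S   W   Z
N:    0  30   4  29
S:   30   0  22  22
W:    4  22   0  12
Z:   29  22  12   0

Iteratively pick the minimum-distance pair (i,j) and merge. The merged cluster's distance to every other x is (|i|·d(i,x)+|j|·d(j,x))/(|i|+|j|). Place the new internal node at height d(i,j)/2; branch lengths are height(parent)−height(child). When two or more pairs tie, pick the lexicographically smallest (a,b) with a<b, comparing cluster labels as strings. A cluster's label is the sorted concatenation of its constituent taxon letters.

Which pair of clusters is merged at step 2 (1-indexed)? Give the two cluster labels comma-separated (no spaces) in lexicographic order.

1. join N+W (d=4) ⇒ NW; edges |N|=2, |W|=2
  updated: d(NW,S)=26, d(NW,Z)=41/2
2. join NW+Z (d=41/2) ⇒ NWZ; edges |NW|=33/4, |Z|=41/4
  updated: d(NWZ,S)=74/3
3. join NWZ+S (d=74/3) ⇒ NSWZ; edges |NWZ|=25/12, |S|=37/3
final tree: (((N:2,W:2):33/4,Z:41/4):25/12,S:37/3)
total length: 443/12

NW,Z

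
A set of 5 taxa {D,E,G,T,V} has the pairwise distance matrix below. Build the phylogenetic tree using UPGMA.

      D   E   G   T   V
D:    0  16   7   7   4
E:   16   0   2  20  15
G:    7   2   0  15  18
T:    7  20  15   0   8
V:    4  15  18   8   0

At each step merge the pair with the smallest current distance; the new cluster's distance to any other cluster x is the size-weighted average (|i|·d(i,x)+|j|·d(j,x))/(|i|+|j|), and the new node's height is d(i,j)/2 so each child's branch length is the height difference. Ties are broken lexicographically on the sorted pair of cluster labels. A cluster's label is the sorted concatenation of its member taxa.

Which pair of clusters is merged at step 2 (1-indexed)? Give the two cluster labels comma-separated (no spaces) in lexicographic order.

iteration 1: select E,G (d=2); attach at lengths (1, 1); label the merged cluster EG
  updated: d(D,EG)=23/2, d(EG,T)=35/2, d(EG,V)=33/2
iteration 2: select D,V (d=4); attach at lengths (2, 2); label the merged cluster DV
  updated: d(DV,EG)=14, d(DV,T)=15/2
iteration 3: select DV,T (d=15/2); attach at lengths (7/4, 15/4); label the merged cluster DTV
  updated: d(DTV,EG)=91/6
iteration 4: select DTV,EG (d=91/6); attach at lengths (23/6, 79/12); label the merged cluster DEGTV
final tree: (((D:2,V:2):7/4,T:15/4):23/6,(E:1,G:1):79/12)
total length: 263/12

D,V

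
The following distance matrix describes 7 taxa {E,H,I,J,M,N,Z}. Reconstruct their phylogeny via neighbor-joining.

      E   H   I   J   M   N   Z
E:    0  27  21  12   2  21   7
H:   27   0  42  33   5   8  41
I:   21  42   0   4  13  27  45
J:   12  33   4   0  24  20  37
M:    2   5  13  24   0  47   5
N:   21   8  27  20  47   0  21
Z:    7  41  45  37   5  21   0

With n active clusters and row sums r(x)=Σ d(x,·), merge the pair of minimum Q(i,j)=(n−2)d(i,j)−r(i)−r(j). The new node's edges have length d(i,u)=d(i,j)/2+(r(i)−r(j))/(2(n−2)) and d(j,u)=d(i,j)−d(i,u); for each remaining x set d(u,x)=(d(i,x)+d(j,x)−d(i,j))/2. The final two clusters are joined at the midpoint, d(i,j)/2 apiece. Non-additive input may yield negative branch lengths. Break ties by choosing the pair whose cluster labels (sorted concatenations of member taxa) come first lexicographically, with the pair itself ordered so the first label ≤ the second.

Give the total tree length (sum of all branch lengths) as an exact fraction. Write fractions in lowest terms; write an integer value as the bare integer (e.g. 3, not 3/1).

iteration 1: select I,J (d=4, Q=-262); attach at lengths (21/5, -1/5); label the merged cluster IJ
  updated: d(E,IJ)=29/2, d(H,IJ)=71/2, d(IJ,M)=33/2, d(IJ,N)=43/2, d(IJ,Z)=39
iteration 2: select H,N (d=8, Q=-203); attach at lengths (15/4, 17/4); label the merged cluster HN
  updated: d(E,HN)=20, d(HN,IJ)=49/2, d(HN,M)=22, d(HN,Z)=27
iteration 3: select HN,IJ (d=49/2, Q=-229/2); attach at lengths (145/12, 149/12); label the merged cluster HIJN
  updated: d(E,HIJN)=5, d(HIJN,M)=7, d(HIJN,Z)=83/4
iteration 4: select E,HIJN (d=5, Q=-147/4); attach at lengths (-35/16, 115/16); label the merged cluster EHIJN
  updated: d(EHIJN,M)=2, d(EHIJN,Z)=91/8
iteration 5: select EHIJN,M (d=2, Q=-147/8); attach at lengths (67/16, -35/16); label the merged cluster EHIJMN
  updated: d(EHIJMN,Z)=115/16
iteration 6: select EHIJMN,Z (d=115/16); attach at lengths (115/32, 115/32); label the merged cluster EHIJMNZ
final tree: (((E:-35/16,((H:15/4,N:17/4):145/12,(I:21/5,J:-1/5):149/12):115/16):67/16,M:-35/16):115/32,Z:115/32)
total length: 811/16

811/16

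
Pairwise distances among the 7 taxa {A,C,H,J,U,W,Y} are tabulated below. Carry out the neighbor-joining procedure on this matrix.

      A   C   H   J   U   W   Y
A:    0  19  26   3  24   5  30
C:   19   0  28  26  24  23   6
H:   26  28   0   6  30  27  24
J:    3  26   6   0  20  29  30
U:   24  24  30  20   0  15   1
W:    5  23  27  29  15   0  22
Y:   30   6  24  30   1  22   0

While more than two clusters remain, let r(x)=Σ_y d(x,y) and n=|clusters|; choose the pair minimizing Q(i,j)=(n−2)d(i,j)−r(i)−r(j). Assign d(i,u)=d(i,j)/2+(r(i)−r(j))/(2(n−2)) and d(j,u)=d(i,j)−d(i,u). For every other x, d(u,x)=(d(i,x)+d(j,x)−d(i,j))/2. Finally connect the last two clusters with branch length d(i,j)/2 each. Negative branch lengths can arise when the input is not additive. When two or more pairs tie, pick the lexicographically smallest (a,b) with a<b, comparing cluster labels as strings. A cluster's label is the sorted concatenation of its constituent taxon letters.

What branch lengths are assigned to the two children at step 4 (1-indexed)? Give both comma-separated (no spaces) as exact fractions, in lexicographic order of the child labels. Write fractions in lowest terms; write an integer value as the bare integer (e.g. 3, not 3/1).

1. join H+J (d=6, Q=-225) ⇒ HJ; edges |H|=57/10, |J|=3/10
  updated: d(A,HJ)=23/2, d(C,HJ)=24, d(HJ,U)=22, d(HJ,W)=25, d(HJ,Y)=24
2. join U+Y (d=1, Q=-165) ⇒ UY; edges |U|=7/8, |Y|=1/8
  updated: d(A,UY)=53/2, d(C,UY)=29/2, d(HJ,UY)=45/2, d(UY,W)=18
3. join C+UY (d=29/2, Q=-237/2) ⇒ CUY; edges |C|=85/12, |UY|=89/12
  updated: d(A,CUY)=31/2, d(CUY,HJ)=16, d(CUY,W)=53/4
4. join A+W (d=5, Q=-261/4) ⇒ AW; edges |A|=-5/16, |W|=85/16
  updated: d(AW,CUY)=95/8, d(AW,HJ)=63/4
5. join AW+CUY (d=95/8, Q=-349/8) ⇒ ACUWY; edges |AW|=93/16, |CUY|=97/16
  updated: d(ACUWY,HJ)=159/16
6. join ACUWY+HJ (d=159/16) ⇒ ACHJUWY; edges |ACUWY|=159/32, |HJ|=159/32
final tree: (((A:-5/16,W:85/16):93/16,(C:85/12,(U:7/8,Y:1/8):89/12):97/16):159/32,(H:57/10,J:3/10):159/32)
total length: 773/16

-5/16,85/16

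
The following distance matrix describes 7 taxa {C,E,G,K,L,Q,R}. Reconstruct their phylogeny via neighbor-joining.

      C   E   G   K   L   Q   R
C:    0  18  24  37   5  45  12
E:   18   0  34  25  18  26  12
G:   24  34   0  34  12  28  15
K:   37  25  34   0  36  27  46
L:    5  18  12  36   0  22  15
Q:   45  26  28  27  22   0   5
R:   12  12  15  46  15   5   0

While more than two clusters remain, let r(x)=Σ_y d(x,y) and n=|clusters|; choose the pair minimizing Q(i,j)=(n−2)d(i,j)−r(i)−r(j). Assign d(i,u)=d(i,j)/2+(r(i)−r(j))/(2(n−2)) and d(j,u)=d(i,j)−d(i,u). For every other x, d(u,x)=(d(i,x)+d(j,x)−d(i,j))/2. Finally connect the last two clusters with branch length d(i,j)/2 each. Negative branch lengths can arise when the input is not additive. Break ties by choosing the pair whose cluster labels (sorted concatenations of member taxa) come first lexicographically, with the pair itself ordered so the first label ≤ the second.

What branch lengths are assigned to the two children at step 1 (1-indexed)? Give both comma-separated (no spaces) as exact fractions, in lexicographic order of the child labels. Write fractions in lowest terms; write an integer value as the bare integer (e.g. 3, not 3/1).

1. join Q+R (d=5, Q=-233) ⇒ QR; edges |Q|=73/10, |R|=-23/10
  updated: d(C,QR)=26, d(E,QR)=33/2, d(G,QR)=19, d(K,QR)=34, d(L,QR)=16
2. join E+K (d=25, Q=-355/2) ⇒ EK; edges |E|=91/16, |K|=309/16
  updated: d(C,EK)=15, d(EK,G)=43/2, d(EK,L)=29/2, d(EK,QR)=51/4
3. join C+L (d=5, Q=-205/2) ⇒ CL; edges |C|=25/4, |L|=-5/4
  updated: d(CL,EK)=49/4, d(CL,G)=31/2, d(CL,QR)=37/2
4. join CL+G (d=31/2, Q=-285/4) ⇒ CGL; edges |CL|=85/16, |G|=163/16
  updated: d(CGL,EK)=73/8, d(CGL,QR)=11
5. join CGL+EK (d=73/8, Q=-263/8) ⇒ CEGKL; edges |CGL|=59/16, |EK|=87/16
  updated: d(CEGKL,QR)=117/16
6. join CEGKL+QR (d=117/16) ⇒ CEGKLQR; edges |CEGKL|=117/32, |QR|=117/32
final tree: ((((C:25/4,L:-5/4):85/16,G:163/16):59/16,(E:91/16,K:309/16):87/16):117/32,(Q:73/10,R:-23/10):117/32)
total length: 1071/16

73/10,-23/10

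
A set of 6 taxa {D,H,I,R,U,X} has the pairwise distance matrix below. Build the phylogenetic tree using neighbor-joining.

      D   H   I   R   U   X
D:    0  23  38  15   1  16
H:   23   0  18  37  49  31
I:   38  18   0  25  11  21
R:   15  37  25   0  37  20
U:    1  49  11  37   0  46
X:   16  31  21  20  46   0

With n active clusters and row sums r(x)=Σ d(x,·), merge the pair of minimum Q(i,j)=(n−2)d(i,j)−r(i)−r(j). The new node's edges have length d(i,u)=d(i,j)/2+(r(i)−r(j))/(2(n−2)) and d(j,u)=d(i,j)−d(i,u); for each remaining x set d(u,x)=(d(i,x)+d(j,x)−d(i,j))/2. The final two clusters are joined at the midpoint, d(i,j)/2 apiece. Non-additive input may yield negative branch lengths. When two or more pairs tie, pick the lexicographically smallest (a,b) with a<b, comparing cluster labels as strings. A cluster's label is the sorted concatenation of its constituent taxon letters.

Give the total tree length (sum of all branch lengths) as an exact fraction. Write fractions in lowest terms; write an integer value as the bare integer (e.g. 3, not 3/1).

iteration 1: select D,U (d=1, Q=-233); attach at lengths (-47/8, 55/8); label the merged cluster DU
  updated: d(DU,H)=71/2, d(DU,I)=24, d(DU,R)=51/2, d(DU,X)=61/2
iteration 2: select H,I (d=18, Q=-311/2); attach at lengths (175/12, 41/12); label the merged cluster HI
  updated: d(DU,HI)=83/4, d(HI,R)=22, d(HI,X)=17
iteration 3: select DU,HI (d=83/4, Q=-95); attach at lengths (117/8, 49/8); label the merged cluster DHIU
  updated: d(DHIU,R)=107/8, d(DHIU,X)=107/8
iteration 4: select DHIU,R (d=107/8, Q=-187/4); attach at lengths (27/8, 10); label the merged cluster DHIRU
  updated: d(DHIRU,X)=10
iteration 5: select DHIRU,X (d=10); attach at lengths (5, 5); label the merged cluster DHIRUX
final tree: ((((D:-47/8,U:55/8):117/8,(H:175/12,I:41/12):49/8):27/8,R:10):5,X:5)
total length: 505/8

505/8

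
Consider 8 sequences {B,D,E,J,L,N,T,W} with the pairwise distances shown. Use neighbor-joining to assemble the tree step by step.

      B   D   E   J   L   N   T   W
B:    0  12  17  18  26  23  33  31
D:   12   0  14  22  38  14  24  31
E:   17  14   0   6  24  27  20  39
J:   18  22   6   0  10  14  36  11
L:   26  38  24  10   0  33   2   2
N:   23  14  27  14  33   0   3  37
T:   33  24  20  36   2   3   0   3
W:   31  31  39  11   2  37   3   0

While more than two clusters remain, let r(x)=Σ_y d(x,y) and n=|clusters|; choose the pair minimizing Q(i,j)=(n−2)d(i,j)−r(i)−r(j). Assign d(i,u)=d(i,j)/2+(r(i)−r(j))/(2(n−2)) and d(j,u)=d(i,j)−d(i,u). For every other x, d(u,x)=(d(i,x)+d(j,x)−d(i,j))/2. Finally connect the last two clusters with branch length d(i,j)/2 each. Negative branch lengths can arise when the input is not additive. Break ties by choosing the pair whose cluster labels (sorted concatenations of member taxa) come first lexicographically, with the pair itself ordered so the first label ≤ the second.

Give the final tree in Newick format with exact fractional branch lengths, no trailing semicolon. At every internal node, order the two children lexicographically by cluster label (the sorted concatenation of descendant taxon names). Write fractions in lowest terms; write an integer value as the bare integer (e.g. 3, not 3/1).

iteration 1: select L,W (d=2, Q=-277); attach at lengths (-7/12, 31/12); label the merged cluster LW
  updated: d(B,LW)=55/2, d(D,LW)=67/2, d(E,LW)=61/2, d(J,LW)=19/2, d(LW,N)=34, d(LW,T)=3/2
iteration 2: select LW,T (d=3/2, Q=-493/2); attach at lengths (53/20, -23/20); label the merged cluster LTW
  updated: d(B,LTW)=59/2, d(D,LTW)=28, d(E,LTW)=49/2, d(J,LTW)=22, d(LTW,N)=71/4
iteration 3: select E,J (d=6, Q=-293/2); attach at lengths (61/16, 35/16); label the merged cluster EJ
  updated: d(B,EJ)=29/2, d(D,EJ)=15, d(EJ,LTW)=81/4, d(EJ,N)=35/2
iteration 4: select LTW,N (d=71/4, Q=-229/2); attach at lengths (51/4, 5); label the merged cluster LNTW
  updated: d(B,LNTW)=139/8, d(D,LNTW)=97/8, d(EJ,LNTW)=10
iteration 5: select B,D (d=12, Q=-59); attach at lengths (115/16, 77/16); label the merged cluster BD
  updated: d(BD,EJ)=35/4, d(BD,LNTW)=35/4
iteration 6: select BD,EJ (d=35/4, Q=-55/2); attach at lengths (15/4, 5); label the merged cluster BDEJ
  updated: d(BDEJ,LNTW)=5
iteration 7: select BDEJ,LNTW (d=5); attach at lengths (5/2, 5/2); label the merged cluster BDEJLNTW
final tree: (((B:115/16,D:77/16):15/4,(E:61/16,J:35/16):5):5/2,(((L:-7/12,W:31/12):53/20,T:-23/20):51/4,N:5):5/2)
total length: 53

(((B:115/16,D:77/16):15/4,(E:61/16,J:35/16):5):5/2,(((L:-7/12,W:31/12):53/20,T:-23/20):51/4,N:5):5/2)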